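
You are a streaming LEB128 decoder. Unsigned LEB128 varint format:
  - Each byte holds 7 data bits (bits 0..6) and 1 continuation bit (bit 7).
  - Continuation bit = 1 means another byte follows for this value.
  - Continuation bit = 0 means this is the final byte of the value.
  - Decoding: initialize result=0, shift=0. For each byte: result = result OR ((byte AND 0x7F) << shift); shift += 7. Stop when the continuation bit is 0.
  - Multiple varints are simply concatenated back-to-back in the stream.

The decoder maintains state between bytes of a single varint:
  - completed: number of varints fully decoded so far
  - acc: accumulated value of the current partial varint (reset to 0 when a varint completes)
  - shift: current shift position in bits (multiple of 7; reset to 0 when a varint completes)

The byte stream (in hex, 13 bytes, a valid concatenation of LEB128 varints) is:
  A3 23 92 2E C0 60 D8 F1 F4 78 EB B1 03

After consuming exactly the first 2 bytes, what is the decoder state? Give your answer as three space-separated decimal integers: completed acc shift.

Answer: 1 0 0

Derivation:
byte[0]=0xA3 cont=1 payload=0x23: acc |= 35<<0 -> completed=0 acc=35 shift=7
byte[1]=0x23 cont=0 payload=0x23: varint #1 complete (value=4515); reset -> completed=1 acc=0 shift=0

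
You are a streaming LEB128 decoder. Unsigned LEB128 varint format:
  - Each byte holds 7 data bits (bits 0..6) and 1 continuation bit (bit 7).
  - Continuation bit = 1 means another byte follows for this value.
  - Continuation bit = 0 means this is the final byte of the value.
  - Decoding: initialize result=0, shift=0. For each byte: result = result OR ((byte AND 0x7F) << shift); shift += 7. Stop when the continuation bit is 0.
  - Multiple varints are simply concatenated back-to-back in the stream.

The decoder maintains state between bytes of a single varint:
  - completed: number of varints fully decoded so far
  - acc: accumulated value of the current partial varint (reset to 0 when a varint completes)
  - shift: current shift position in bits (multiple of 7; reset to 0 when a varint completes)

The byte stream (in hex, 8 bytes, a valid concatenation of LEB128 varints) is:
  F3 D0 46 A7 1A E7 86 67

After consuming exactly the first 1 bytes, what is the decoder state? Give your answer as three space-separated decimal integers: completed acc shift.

byte[0]=0xF3 cont=1 payload=0x73: acc |= 115<<0 -> completed=0 acc=115 shift=7

Answer: 0 115 7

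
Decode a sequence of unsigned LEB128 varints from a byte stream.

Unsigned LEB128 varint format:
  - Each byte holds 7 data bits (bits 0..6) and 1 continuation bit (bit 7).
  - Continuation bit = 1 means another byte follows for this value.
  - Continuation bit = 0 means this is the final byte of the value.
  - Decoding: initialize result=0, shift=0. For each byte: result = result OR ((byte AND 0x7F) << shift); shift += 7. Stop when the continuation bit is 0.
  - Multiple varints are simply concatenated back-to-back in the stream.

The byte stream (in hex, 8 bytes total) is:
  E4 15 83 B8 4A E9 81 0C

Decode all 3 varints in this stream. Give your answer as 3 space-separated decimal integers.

Answer: 2788 1219587 196841

Derivation:
  byte[0]=0xE4 cont=1 payload=0x64=100: acc |= 100<<0 -> acc=100 shift=7
  byte[1]=0x15 cont=0 payload=0x15=21: acc |= 21<<7 -> acc=2788 shift=14 [end]
Varint 1: bytes[0:2] = E4 15 -> value 2788 (2 byte(s))
  byte[2]=0x83 cont=1 payload=0x03=3: acc |= 3<<0 -> acc=3 shift=7
  byte[3]=0xB8 cont=1 payload=0x38=56: acc |= 56<<7 -> acc=7171 shift=14
  byte[4]=0x4A cont=0 payload=0x4A=74: acc |= 74<<14 -> acc=1219587 shift=21 [end]
Varint 2: bytes[2:5] = 83 B8 4A -> value 1219587 (3 byte(s))
  byte[5]=0xE9 cont=1 payload=0x69=105: acc |= 105<<0 -> acc=105 shift=7
  byte[6]=0x81 cont=1 payload=0x01=1: acc |= 1<<7 -> acc=233 shift=14
  byte[7]=0x0C cont=0 payload=0x0C=12: acc |= 12<<14 -> acc=196841 shift=21 [end]
Varint 3: bytes[5:8] = E9 81 0C -> value 196841 (3 byte(s))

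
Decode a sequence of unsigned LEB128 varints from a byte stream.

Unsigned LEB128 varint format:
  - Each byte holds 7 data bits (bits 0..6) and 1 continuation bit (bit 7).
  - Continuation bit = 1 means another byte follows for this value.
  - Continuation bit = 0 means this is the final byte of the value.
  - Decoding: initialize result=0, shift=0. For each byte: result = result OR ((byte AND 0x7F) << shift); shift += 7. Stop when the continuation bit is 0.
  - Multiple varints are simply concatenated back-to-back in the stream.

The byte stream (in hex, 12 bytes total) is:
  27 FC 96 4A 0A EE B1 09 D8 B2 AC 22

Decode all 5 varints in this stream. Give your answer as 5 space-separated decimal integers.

Answer: 39 1215356 10 153838 72030552

Derivation:
  byte[0]=0x27 cont=0 payload=0x27=39: acc |= 39<<0 -> acc=39 shift=7 [end]
Varint 1: bytes[0:1] = 27 -> value 39 (1 byte(s))
  byte[1]=0xFC cont=1 payload=0x7C=124: acc |= 124<<0 -> acc=124 shift=7
  byte[2]=0x96 cont=1 payload=0x16=22: acc |= 22<<7 -> acc=2940 shift=14
  byte[3]=0x4A cont=0 payload=0x4A=74: acc |= 74<<14 -> acc=1215356 shift=21 [end]
Varint 2: bytes[1:4] = FC 96 4A -> value 1215356 (3 byte(s))
  byte[4]=0x0A cont=0 payload=0x0A=10: acc |= 10<<0 -> acc=10 shift=7 [end]
Varint 3: bytes[4:5] = 0A -> value 10 (1 byte(s))
  byte[5]=0xEE cont=1 payload=0x6E=110: acc |= 110<<0 -> acc=110 shift=7
  byte[6]=0xB1 cont=1 payload=0x31=49: acc |= 49<<7 -> acc=6382 shift=14
  byte[7]=0x09 cont=0 payload=0x09=9: acc |= 9<<14 -> acc=153838 shift=21 [end]
Varint 4: bytes[5:8] = EE B1 09 -> value 153838 (3 byte(s))
  byte[8]=0xD8 cont=1 payload=0x58=88: acc |= 88<<0 -> acc=88 shift=7
  byte[9]=0xB2 cont=1 payload=0x32=50: acc |= 50<<7 -> acc=6488 shift=14
  byte[10]=0xAC cont=1 payload=0x2C=44: acc |= 44<<14 -> acc=727384 shift=21
  byte[11]=0x22 cont=0 payload=0x22=34: acc |= 34<<21 -> acc=72030552 shift=28 [end]
Varint 5: bytes[8:12] = D8 B2 AC 22 -> value 72030552 (4 byte(s))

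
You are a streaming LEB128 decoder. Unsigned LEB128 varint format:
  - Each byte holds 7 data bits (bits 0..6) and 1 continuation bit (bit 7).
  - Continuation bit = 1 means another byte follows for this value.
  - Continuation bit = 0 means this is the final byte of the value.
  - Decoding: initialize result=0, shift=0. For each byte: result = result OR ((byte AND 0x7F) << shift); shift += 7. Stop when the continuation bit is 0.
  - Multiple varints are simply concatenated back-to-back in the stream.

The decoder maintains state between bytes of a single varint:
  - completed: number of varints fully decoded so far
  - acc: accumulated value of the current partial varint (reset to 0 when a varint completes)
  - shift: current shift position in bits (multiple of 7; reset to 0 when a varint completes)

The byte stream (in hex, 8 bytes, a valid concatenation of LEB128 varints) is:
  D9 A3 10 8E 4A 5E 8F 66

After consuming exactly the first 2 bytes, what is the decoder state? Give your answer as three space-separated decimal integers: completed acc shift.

byte[0]=0xD9 cont=1 payload=0x59: acc |= 89<<0 -> completed=0 acc=89 shift=7
byte[1]=0xA3 cont=1 payload=0x23: acc |= 35<<7 -> completed=0 acc=4569 shift=14

Answer: 0 4569 14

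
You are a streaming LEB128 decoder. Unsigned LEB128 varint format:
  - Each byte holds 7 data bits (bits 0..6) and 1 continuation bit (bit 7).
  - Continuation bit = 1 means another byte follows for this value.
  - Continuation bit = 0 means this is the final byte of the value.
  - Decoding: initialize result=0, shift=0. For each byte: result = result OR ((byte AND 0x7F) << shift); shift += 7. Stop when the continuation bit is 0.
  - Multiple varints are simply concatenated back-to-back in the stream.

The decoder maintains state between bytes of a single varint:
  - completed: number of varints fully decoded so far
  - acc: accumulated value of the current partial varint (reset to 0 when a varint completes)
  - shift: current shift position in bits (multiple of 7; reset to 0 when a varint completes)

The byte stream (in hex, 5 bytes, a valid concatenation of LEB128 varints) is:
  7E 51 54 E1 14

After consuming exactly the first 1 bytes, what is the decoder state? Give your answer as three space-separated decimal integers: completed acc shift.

byte[0]=0x7E cont=0 payload=0x7E: varint #1 complete (value=126); reset -> completed=1 acc=0 shift=0

Answer: 1 0 0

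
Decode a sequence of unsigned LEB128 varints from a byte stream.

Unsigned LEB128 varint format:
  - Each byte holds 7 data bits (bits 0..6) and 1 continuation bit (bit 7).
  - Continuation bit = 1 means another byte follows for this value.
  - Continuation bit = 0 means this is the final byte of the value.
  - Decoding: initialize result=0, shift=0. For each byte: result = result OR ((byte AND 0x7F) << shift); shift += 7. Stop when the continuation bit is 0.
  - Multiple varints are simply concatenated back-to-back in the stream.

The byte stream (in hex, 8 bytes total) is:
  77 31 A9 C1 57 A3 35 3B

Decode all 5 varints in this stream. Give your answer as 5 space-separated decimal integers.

  byte[0]=0x77 cont=0 payload=0x77=119: acc |= 119<<0 -> acc=119 shift=7 [end]
Varint 1: bytes[0:1] = 77 -> value 119 (1 byte(s))
  byte[1]=0x31 cont=0 payload=0x31=49: acc |= 49<<0 -> acc=49 shift=7 [end]
Varint 2: bytes[1:2] = 31 -> value 49 (1 byte(s))
  byte[2]=0xA9 cont=1 payload=0x29=41: acc |= 41<<0 -> acc=41 shift=7
  byte[3]=0xC1 cont=1 payload=0x41=65: acc |= 65<<7 -> acc=8361 shift=14
  byte[4]=0x57 cont=0 payload=0x57=87: acc |= 87<<14 -> acc=1433769 shift=21 [end]
Varint 3: bytes[2:5] = A9 C1 57 -> value 1433769 (3 byte(s))
  byte[5]=0xA3 cont=1 payload=0x23=35: acc |= 35<<0 -> acc=35 shift=7
  byte[6]=0x35 cont=0 payload=0x35=53: acc |= 53<<7 -> acc=6819 shift=14 [end]
Varint 4: bytes[5:7] = A3 35 -> value 6819 (2 byte(s))
  byte[7]=0x3B cont=0 payload=0x3B=59: acc |= 59<<0 -> acc=59 shift=7 [end]
Varint 5: bytes[7:8] = 3B -> value 59 (1 byte(s))

Answer: 119 49 1433769 6819 59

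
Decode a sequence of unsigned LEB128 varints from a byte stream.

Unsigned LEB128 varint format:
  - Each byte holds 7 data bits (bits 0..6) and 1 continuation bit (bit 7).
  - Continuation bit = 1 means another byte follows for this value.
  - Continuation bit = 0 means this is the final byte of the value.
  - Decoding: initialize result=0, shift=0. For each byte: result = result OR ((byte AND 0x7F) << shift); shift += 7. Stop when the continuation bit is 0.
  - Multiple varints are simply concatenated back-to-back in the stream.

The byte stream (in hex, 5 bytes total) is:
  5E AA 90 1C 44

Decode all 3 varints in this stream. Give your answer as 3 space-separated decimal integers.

  byte[0]=0x5E cont=0 payload=0x5E=94: acc |= 94<<0 -> acc=94 shift=7 [end]
Varint 1: bytes[0:1] = 5E -> value 94 (1 byte(s))
  byte[1]=0xAA cont=1 payload=0x2A=42: acc |= 42<<0 -> acc=42 shift=7
  byte[2]=0x90 cont=1 payload=0x10=16: acc |= 16<<7 -> acc=2090 shift=14
  byte[3]=0x1C cont=0 payload=0x1C=28: acc |= 28<<14 -> acc=460842 shift=21 [end]
Varint 2: bytes[1:4] = AA 90 1C -> value 460842 (3 byte(s))
  byte[4]=0x44 cont=0 payload=0x44=68: acc |= 68<<0 -> acc=68 shift=7 [end]
Varint 3: bytes[4:5] = 44 -> value 68 (1 byte(s))

Answer: 94 460842 68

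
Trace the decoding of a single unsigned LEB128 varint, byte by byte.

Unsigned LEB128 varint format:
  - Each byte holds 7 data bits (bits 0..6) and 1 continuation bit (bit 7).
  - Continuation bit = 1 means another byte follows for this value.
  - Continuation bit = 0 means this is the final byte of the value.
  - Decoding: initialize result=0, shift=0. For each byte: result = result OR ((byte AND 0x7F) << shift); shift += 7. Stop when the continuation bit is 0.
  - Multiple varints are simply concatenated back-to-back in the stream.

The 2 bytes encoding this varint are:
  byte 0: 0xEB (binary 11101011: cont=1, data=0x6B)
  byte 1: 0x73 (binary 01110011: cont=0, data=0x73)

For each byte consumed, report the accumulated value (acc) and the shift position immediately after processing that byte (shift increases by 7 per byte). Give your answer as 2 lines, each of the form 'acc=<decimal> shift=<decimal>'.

byte 0=0xEB: payload=0x6B=107, contrib = 107<<0 = 107; acc -> 107, shift -> 7
byte 1=0x73: payload=0x73=115, contrib = 115<<7 = 14720; acc -> 14827, shift -> 14

Answer: acc=107 shift=7
acc=14827 shift=14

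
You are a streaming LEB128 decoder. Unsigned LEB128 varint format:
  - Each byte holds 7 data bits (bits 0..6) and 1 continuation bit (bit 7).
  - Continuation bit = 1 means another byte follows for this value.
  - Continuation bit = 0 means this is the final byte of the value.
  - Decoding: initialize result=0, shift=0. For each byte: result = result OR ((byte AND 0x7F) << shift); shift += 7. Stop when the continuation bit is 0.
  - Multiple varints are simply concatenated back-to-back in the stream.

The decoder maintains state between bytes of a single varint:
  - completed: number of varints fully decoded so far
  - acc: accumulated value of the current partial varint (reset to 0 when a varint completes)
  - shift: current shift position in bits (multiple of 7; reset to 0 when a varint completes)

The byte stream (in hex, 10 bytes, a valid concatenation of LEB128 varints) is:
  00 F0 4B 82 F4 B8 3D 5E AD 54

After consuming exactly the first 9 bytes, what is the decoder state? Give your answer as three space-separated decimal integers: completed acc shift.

Answer: 4 45 7

Derivation:
byte[0]=0x00 cont=0 payload=0x00: varint #1 complete (value=0); reset -> completed=1 acc=0 shift=0
byte[1]=0xF0 cont=1 payload=0x70: acc |= 112<<0 -> completed=1 acc=112 shift=7
byte[2]=0x4B cont=0 payload=0x4B: varint #2 complete (value=9712); reset -> completed=2 acc=0 shift=0
byte[3]=0x82 cont=1 payload=0x02: acc |= 2<<0 -> completed=2 acc=2 shift=7
byte[4]=0xF4 cont=1 payload=0x74: acc |= 116<<7 -> completed=2 acc=14850 shift=14
byte[5]=0xB8 cont=1 payload=0x38: acc |= 56<<14 -> completed=2 acc=932354 shift=21
byte[6]=0x3D cont=0 payload=0x3D: varint #3 complete (value=128858626); reset -> completed=3 acc=0 shift=0
byte[7]=0x5E cont=0 payload=0x5E: varint #4 complete (value=94); reset -> completed=4 acc=0 shift=0
byte[8]=0xAD cont=1 payload=0x2D: acc |= 45<<0 -> completed=4 acc=45 shift=7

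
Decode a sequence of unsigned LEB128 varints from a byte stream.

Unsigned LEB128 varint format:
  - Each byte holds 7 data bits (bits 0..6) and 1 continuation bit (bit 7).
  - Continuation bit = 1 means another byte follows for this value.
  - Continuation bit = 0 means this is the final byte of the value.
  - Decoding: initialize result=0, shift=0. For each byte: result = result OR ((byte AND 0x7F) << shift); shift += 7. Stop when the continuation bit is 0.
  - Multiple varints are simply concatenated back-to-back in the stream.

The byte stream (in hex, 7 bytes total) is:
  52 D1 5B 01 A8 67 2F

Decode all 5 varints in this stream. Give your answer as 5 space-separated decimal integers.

  byte[0]=0x52 cont=0 payload=0x52=82: acc |= 82<<0 -> acc=82 shift=7 [end]
Varint 1: bytes[0:1] = 52 -> value 82 (1 byte(s))
  byte[1]=0xD1 cont=1 payload=0x51=81: acc |= 81<<0 -> acc=81 shift=7
  byte[2]=0x5B cont=0 payload=0x5B=91: acc |= 91<<7 -> acc=11729 shift=14 [end]
Varint 2: bytes[1:3] = D1 5B -> value 11729 (2 byte(s))
  byte[3]=0x01 cont=0 payload=0x01=1: acc |= 1<<0 -> acc=1 shift=7 [end]
Varint 3: bytes[3:4] = 01 -> value 1 (1 byte(s))
  byte[4]=0xA8 cont=1 payload=0x28=40: acc |= 40<<0 -> acc=40 shift=7
  byte[5]=0x67 cont=0 payload=0x67=103: acc |= 103<<7 -> acc=13224 shift=14 [end]
Varint 4: bytes[4:6] = A8 67 -> value 13224 (2 byte(s))
  byte[6]=0x2F cont=0 payload=0x2F=47: acc |= 47<<0 -> acc=47 shift=7 [end]
Varint 5: bytes[6:7] = 2F -> value 47 (1 byte(s))

Answer: 82 11729 1 13224 47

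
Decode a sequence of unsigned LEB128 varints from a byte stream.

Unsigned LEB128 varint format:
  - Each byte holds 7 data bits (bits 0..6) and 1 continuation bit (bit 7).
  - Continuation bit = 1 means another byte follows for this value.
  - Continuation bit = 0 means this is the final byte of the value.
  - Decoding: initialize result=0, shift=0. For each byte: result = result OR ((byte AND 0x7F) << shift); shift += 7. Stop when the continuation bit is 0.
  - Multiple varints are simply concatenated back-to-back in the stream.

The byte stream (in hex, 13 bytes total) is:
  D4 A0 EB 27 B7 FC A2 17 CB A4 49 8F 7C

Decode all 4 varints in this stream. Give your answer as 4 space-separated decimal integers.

Answer: 83546196 48807479 1200715 15887

Derivation:
  byte[0]=0xD4 cont=1 payload=0x54=84: acc |= 84<<0 -> acc=84 shift=7
  byte[1]=0xA0 cont=1 payload=0x20=32: acc |= 32<<7 -> acc=4180 shift=14
  byte[2]=0xEB cont=1 payload=0x6B=107: acc |= 107<<14 -> acc=1757268 shift=21
  byte[3]=0x27 cont=0 payload=0x27=39: acc |= 39<<21 -> acc=83546196 shift=28 [end]
Varint 1: bytes[0:4] = D4 A0 EB 27 -> value 83546196 (4 byte(s))
  byte[4]=0xB7 cont=1 payload=0x37=55: acc |= 55<<0 -> acc=55 shift=7
  byte[5]=0xFC cont=1 payload=0x7C=124: acc |= 124<<7 -> acc=15927 shift=14
  byte[6]=0xA2 cont=1 payload=0x22=34: acc |= 34<<14 -> acc=572983 shift=21
  byte[7]=0x17 cont=0 payload=0x17=23: acc |= 23<<21 -> acc=48807479 shift=28 [end]
Varint 2: bytes[4:8] = B7 FC A2 17 -> value 48807479 (4 byte(s))
  byte[8]=0xCB cont=1 payload=0x4B=75: acc |= 75<<0 -> acc=75 shift=7
  byte[9]=0xA4 cont=1 payload=0x24=36: acc |= 36<<7 -> acc=4683 shift=14
  byte[10]=0x49 cont=0 payload=0x49=73: acc |= 73<<14 -> acc=1200715 shift=21 [end]
Varint 3: bytes[8:11] = CB A4 49 -> value 1200715 (3 byte(s))
  byte[11]=0x8F cont=1 payload=0x0F=15: acc |= 15<<0 -> acc=15 shift=7
  byte[12]=0x7C cont=0 payload=0x7C=124: acc |= 124<<7 -> acc=15887 shift=14 [end]
Varint 4: bytes[11:13] = 8F 7C -> value 15887 (2 byte(s))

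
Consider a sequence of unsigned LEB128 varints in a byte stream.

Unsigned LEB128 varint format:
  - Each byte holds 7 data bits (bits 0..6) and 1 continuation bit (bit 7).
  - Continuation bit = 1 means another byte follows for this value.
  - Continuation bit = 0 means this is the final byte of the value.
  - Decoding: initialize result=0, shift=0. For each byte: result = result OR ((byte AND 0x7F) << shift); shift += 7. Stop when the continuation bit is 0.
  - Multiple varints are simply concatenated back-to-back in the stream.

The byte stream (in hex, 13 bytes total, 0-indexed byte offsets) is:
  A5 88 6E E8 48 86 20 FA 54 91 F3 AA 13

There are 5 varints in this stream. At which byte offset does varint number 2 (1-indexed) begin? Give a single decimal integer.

Answer: 3

Derivation:
  byte[0]=0xA5 cont=1 payload=0x25=37: acc |= 37<<0 -> acc=37 shift=7
  byte[1]=0x88 cont=1 payload=0x08=8: acc |= 8<<7 -> acc=1061 shift=14
  byte[2]=0x6E cont=0 payload=0x6E=110: acc |= 110<<14 -> acc=1803301 shift=21 [end]
Varint 1: bytes[0:3] = A5 88 6E -> value 1803301 (3 byte(s))
  byte[3]=0xE8 cont=1 payload=0x68=104: acc |= 104<<0 -> acc=104 shift=7
  byte[4]=0x48 cont=0 payload=0x48=72: acc |= 72<<7 -> acc=9320 shift=14 [end]
Varint 2: bytes[3:5] = E8 48 -> value 9320 (2 byte(s))
  byte[5]=0x86 cont=1 payload=0x06=6: acc |= 6<<0 -> acc=6 shift=7
  byte[6]=0x20 cont=0 payload=0x20=32: acc |= 32<<7 -> acc=4102 shift=14 [end]
Varint 3: bytes[5:7] = 86 20 -> value 4102 (2 byte(s))
  byte[7]=0xFA cont=1 payload=0x7A=122: acc |= 122<<0 -> acc=122 shift=7
  byte[8]=0x54 cont=0 payload=0x54=84: acc |= 84<<7 -> acc=10874 shift=14 [end]
Varint 4: bytes[7:9] = FA 54 -> value 10874 (2 byte(s))
  byte[9]=0x91 cont=1 payload=0x11=17: acc |= 17<<0 -> acc=17 shift=7
  byte[10]=0xF3 cont=1 payload=0x73=115: acc |= 115<<7 -> acc=14737 shift=14
  byte[11]=0xAA cont=1 payload=0x2A=42: acc |= 42<<14 -> acc=702865 shift=21
  byte[12]=0x13 cont=0 payload=0x13=19: acc |= 19<<21 -> acc=40548753 shift=28 [end]
Varint 5: bytes[9:13] = 91 F3 AA 13 -> value 40548753 (4 byte(s))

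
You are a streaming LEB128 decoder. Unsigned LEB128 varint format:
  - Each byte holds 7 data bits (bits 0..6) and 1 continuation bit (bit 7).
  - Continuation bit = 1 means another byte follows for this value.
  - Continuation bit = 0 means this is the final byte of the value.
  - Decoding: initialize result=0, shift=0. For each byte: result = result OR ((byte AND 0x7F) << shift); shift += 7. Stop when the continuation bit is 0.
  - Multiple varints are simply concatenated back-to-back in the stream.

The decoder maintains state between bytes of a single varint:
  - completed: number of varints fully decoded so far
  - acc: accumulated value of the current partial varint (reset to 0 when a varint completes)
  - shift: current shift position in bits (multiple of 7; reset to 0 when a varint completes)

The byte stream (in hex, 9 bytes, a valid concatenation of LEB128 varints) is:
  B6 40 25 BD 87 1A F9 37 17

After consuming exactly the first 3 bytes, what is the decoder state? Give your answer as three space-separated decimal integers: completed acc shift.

Answer: 2 0 0

Derivation:
byte[0]=0xB6 cont=1 payload=0x36: acc |= 54<<0 -> completed=0 acc=54 shift=7
byte[1]=0x40 cont=0 payload=0x40: varint #1 complete (value=8246); reset -> completed=1 acc=0 shift=0
byte[2]=0x25 cont=0 payload=0x25: varint #2 complete (value=37); reset -> completed=2 acc=0 shift=0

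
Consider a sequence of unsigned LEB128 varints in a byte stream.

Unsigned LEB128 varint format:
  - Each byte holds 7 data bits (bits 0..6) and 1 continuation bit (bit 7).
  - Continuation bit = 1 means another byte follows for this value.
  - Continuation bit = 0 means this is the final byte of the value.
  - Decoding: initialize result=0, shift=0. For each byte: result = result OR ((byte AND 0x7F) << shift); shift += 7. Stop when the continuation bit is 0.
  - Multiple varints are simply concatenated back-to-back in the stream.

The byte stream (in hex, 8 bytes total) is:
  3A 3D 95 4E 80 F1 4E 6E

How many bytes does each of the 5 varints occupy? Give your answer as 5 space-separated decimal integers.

  byte[0]=0x3A cont=0 payload=0x3A=58: acc |= 58<<0 -> acc=58 shift=7 [end]
Varint 1: bytes[0:1] = 3A -> value 58 (1 byte(s))
  byte[1]=0x3D cont=0 payload=0x3D=61: acc |= 61<<0 -> acc=61 shift=7 [end]
Varint 2: bytes[1:2] = 3D -> value 61 (1 byte(s))
  byte[2]=0x95 cont=1 payload=0x15=21: acc |= 21<<0 -> acc=21 shift=7
  byte[3]=0x4E cont=0 payload=0x4E=78: acc |= 78<<7 -> acc=10005 shift=14 [end]
Varint 3: bytes[2:4] = 95 4E -> value 10005 (2 byte(s))
  byte[4]=0x80 cont=1 payload=0x00=0: acc |= 0<<0 -> acc=0 shift=7
  byte[5]=0xF1 cont=1 payload=0x71=113: acc |= 113<<7 -> acc=14464 shift=14
  byte[6]=0x4E cont=0 payload=0x4E=78: acc |= 78<<14 -> acc=1292416 shift=21 [end]
Varint 4: bytes[4:7] = 80 F1 4E -> value 1292416 (3 byte(s))
  byte[7]=0x6E cont=0 payload=0x6E=110: acc |= 110<<0 -> acc=110 shift=7 [end]
Varint 5: bytes[7:8] = 6E -> value 110 (1 byte(s))

Answer: 1 1 2 3 1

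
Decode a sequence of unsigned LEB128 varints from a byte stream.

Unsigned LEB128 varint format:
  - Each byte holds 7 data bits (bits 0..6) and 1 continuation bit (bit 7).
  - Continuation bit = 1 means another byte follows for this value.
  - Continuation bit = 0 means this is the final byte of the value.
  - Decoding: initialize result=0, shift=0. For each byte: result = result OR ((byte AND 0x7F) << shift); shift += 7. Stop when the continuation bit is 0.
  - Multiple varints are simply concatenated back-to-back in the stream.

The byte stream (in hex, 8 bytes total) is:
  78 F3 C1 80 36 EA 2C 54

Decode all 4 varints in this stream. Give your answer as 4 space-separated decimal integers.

Answer: 120 113254643 5738 84

Derivation:
  byte[0]=0x78 cont=0 payload=0x78=120: acc |= 120<<0 -> acc=120 shift=7 [end]
Varint 1: bytes[0:1] = 78 -> value 120 (1 byte(s))
  byte[1]=0xF3 cont=1 payload=0x73=115: acc |= 115<<0 -> acc=115 shift=7
  byte[2]=0xC1 cont=1 payload=0x41=65: acc |= 65<<7 -> acc=8435 shift=14
  byte[3]=0x80 cont=1 payload=0x00=0: acc |= 0<<14 -> acc=8435 shift=21
  byte[4]=0x36 cont=0 payload=0x36=54: acc |= 54<<21 -> acc=113254643 shift=28 [end]
Varint 2: bytes[1:5] = F3 C1 80 36 -> value 113254643 (4 byte(s))
  byte[5]=0xEA cont=1 payload=0x6A=106: acc |= 106<<0 -> acc=106 shift=7
  byte[6]=0x2C cont=0 payload=0x2C=44: acc |= 44<<7 -> acc=5738 shift=14 [end]
Varint 3: bytes[5:7] = EA 2C -> value 5738 (2 byte(s))
  byte[7]=0x54 cont=0 payload=0x54=84: acc |= 84<<0 -> acc=84 shift=7 [end]
Varint 4: bytes[7:8] = 54 -> value 84 (1 byte(s))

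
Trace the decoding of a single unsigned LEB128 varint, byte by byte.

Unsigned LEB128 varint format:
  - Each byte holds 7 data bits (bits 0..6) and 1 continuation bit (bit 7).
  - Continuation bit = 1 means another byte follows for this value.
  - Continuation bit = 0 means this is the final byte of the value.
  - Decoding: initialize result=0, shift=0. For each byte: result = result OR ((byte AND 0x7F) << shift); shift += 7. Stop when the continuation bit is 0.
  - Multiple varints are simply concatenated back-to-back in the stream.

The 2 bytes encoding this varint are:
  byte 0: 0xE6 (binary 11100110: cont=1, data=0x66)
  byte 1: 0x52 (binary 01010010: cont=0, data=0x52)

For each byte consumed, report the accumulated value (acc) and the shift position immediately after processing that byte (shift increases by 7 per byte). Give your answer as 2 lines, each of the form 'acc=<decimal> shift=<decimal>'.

byte 0=0xE6: payload=0x66=102, contrib = 102<<0 = 102; acc -> 102, shift -> 7
byte 1=0x52: payload=0x52=82, contrib = 82<<7 = 10496; acc -> 10598, shift -> 14

Answer: acc=102 shift=7
acc=10598 shift=14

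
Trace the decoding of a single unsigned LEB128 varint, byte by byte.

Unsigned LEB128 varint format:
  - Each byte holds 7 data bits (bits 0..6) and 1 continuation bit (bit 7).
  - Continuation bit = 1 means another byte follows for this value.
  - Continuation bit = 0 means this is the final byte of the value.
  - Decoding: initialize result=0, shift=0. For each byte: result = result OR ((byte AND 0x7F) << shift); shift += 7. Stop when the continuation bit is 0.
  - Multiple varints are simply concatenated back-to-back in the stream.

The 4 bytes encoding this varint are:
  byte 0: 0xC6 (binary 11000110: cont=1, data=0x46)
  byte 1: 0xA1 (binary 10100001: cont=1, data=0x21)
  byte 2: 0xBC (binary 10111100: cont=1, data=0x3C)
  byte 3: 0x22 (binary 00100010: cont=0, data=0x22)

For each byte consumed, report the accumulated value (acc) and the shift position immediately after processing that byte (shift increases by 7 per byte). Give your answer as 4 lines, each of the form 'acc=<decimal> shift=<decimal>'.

Answer: acc=70 shift=7
acc=4294 shift=14
acc=987334 shift=21
acc=72290502 shift=28

Derivation:
byte 0=0xC6: payload=0x46=70, contrib = 70<<0 = 70; acc -> 70, shift -> 7
byte 1=0xA1: payload=0x21=33, contrib = 33<<7 = 4224; acc -> 4294, shift -> 14
byte 2=0xBC: payload=0x3C=60, contrib = 60<<14 = 983040; acc -> 987334, shift -> 21
byte 3=0x22: payload=0x22=34, contrib = 34<<21 = 71303168; acc -> 72290502, shift -> 28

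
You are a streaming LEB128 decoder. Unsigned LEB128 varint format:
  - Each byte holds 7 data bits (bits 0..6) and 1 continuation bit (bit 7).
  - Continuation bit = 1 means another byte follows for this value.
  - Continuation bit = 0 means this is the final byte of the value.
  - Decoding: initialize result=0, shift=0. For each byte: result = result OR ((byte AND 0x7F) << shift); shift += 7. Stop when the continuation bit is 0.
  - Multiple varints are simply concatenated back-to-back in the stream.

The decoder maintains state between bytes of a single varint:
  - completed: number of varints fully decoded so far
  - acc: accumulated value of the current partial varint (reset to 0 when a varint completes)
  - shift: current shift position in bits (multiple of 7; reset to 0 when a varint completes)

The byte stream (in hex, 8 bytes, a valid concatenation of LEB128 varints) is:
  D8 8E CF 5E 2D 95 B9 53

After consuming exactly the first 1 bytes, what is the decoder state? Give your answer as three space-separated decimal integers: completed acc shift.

Answer: 0 88 7

Derivation:
byte[0]=0xD8 cont=1 payload=0x58: acc |= 88<<0 -> completed=0 acc=88 shift=7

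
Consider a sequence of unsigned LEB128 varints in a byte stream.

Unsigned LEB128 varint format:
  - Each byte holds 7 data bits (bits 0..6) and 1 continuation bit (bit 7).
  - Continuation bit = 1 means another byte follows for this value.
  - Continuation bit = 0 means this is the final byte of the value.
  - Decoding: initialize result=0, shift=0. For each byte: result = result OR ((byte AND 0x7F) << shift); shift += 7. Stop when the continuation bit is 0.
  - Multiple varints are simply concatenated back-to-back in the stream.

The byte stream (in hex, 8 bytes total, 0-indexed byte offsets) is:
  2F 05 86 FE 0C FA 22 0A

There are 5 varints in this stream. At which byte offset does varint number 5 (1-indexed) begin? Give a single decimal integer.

  byte[0]=0x2F cont=0 payload=0x2F=47: acc |= 47<<0 -> acc=47 shift=7 [end]
Varint 1: bytes[0:1] = 2F -> value 47 (1 byte(s))
  byte[1]=0x05 cont=0 payload=0x05=5: acc |= 5<<0 -> acc=5 shift=7 [end]
Varint 2: bytes[1:2] = 05 -> value 5 (1 byte(s))
  byte[2]=0x86 cont=1 payload=0x06=6: acc |= 6<<0 -> acc=6 shift=7
  byte[3]=0xFE cont=1 payload=0x7E=126: acc |= 126<<7 -> acc=16134 shift=14
  byte[4]=0x0C cont=0 payload=0x0C=12: acc |= 12<<14 -> acc=212742 shift=21 [end]
Varint 3: bytes[2:5] = 86 FE 0C -> value 212742 (3 byte(s))
  byte[5]=0xFA cont=1 payload=0x7A=122: acc |= 122<<0 -> acc=122 shift=7
  byte[6]=0x22 cont=0 payload=0x22=34: acc |= 34<<7 -> acc=4474 shift=14 [end]
Varint 4: bytes[5:7] = FA 22 -> value 4474 (2 byte(s))
  byte[7]=0x0A cont=0 payload=0x0A=10: acc |= 10<<0 -> acc=10 shift=7 [end]
Varint 5: bytes[7:8] = 0A -> value 10 (1 byte(s))

Answer: 7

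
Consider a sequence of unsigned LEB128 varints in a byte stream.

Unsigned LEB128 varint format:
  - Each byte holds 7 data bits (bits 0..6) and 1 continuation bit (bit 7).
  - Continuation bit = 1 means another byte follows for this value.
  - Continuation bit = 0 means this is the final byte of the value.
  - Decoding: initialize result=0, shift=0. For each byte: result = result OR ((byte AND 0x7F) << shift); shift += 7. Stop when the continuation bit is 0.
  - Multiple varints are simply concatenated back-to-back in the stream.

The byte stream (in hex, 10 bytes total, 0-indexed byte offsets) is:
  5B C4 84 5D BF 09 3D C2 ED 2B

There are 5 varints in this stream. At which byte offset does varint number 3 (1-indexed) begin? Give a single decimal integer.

  byte[0]=0x5B cont=0 payload=0x5B=91: acc |= 91<<0 -> acc=91 shift=7 [end]
Varint 1: bytes[0:1] = 5B -> value 91 (1 byte(s))
  byte[1]=0xC4 cont=1 payload=0x44=68: acc |= 68<<0 -> acc=68 shift=7
  byte[2]=0x84 cont=1 payload=0x04=4: acc |= 4<<7 -> acc=580 shift=14
  byte[3]=0x5D cont=0 payload=0x5D=93: acc |= 93<<14 -> acc=1524292 shift=21 [end]
Varint 2: bytes[1:4] = C4 84 5D -> value 1524292 (3 byte(s))
  byte[4]=0xBF cont=1 payload=0x3F=63: acc |= 63<<0 -> acc=63 shift=7
  byte[5]=0x09 cont=0 payload=0x09=9: acc |= 9<<7 -> acc=1215 shift=14 [end]
Varint 3: bytes[4:6] = BF 09 -> value 1215 (2 byte(s))
  byte[6]=0x3D cont=0 payload=0x3D=61: acc |= 61<<0 -> acc=61 shift=7 [end]
Varint 4: bytes[6:7] = 3D -> value 61 (1 byte(s))
  byte[7]=0xC2 cont=1 payload=0x42=66: acc |= 66<<0 -> acc=66 shift=7
  byte[8]=0xED cont=1 payload=0x6D=109: acc |= 109<<7 -> acc=14018 shift=14
  byte[9]=0x2B cont=0 payload=0x2B=43: acc |= 43<<14 -> acc=718530 shift=21 [end]
Varint 5: bytes[7:10] = C2 ED 2B -> value 718530 (3 byte(s))

Answer: 4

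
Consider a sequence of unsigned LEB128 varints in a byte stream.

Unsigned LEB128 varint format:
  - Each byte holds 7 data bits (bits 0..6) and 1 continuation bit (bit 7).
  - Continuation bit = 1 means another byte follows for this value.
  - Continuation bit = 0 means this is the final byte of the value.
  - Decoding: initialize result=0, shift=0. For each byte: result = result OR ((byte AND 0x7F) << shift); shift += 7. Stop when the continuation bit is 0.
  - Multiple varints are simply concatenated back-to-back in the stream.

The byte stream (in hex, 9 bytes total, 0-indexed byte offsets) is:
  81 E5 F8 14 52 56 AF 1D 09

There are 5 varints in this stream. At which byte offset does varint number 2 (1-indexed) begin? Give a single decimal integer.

Answer: 4

Derivation:
  byte[0]=0x81 cont=1 payload=0x01=1: acc |= 1<<0 -> acc=1 shift=7
  byte[1]=0xE5 cont=1 payload=0x65=101: acc |= 101<<7 -> acc=12929 shift=14
  byte[2]=0xF8 cont=1 payload=0x78=120: acc |= 120<<14 -> acc=1979009 shift=21
  byte[3]=0x14 cont=0 payload=0x14=20: acc |= 20<<21 -> acc=43922049 shift=28 [end]
Varint 1: bytes[0:4] = 81 E5 F8 14 -> value 43922049 (4 byte(s))
  byte[4]=0x52 cont=0 payload=0x52=82: acc |= 82<<0 -> acc=82 shift=7 [end]
Varint 2: bytes[4:5] = 52 -> value 82 (1 byte(s))
  byte[5]=0x56 cont=0 payload=0x56=86: acc |= 86<<0 -> acc=86 shift=7 [end]
Varint 3: bytes[5:6] = 56 -> value 86 (1 byte(s))
  byte[6]=0xAF cont=1 payload=0x2F=47: acc |= 47<<0 -> acc=47 shift=7
  byte[7]=0x1D cont=0 payload=0x1D=29: acc |= 29<<7 -> acc=3759 shift=14 [end]
Varint 4: bytes[6:8] = AF 1D -> value 3759 (2 byte(s))
  byte[8]=0x09 cont=0 payload=0x09=9: acc |= 9<<0 -> acc=9 shift=7 [end]
Varint 5: bytes[8:9] = 09 -> value 9 (1 byte(s))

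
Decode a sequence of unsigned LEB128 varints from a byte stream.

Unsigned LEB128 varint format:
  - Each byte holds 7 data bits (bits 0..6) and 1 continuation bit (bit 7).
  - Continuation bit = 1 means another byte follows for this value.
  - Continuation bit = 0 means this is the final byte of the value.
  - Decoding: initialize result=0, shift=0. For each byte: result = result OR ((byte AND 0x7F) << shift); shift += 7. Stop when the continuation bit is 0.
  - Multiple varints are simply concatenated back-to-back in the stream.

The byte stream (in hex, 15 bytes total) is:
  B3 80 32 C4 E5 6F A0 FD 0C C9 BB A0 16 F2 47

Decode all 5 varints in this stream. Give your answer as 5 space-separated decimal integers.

  byte[0]=0xB3 cont=1 payload=0x33=51: acc |= 51<<0 -> acc=51 shift=7
  byte[1]=0x80 cont=1 payload=0x00=0: acc |= 0<<7 -> acc=51 shift=14
  byte[2]=0x32 cont=0 payload=0x32=50: acc |= 50<<14 -> acc=819251 shift=21 [end]
Varint 1: bytes[0:3] = B3 80 32 -> value 819251 (3 byte(s))
  byte[3]=0xC4 cont=1 payload=0x44=68: acc |= 68<<0 -> acc=68 shift=7
  byte[4]=0xE5 cont=1 payload=0x65=101: acc |= 101<<7 -> acc=12996 shift=14
  byte[5]=0x6F cont=0 payload=0x6F=111: acc |= 111<<14 -> acc=1831620 shift=21 [end]
Varint 2: bytes[3:6] = C4 E5 6F -> value 1831620 (3 byte(s))
  byte[6]=0xA0 cont=1 payload=0x20=32: acc |= 32<<0 -> acc=32 shift=7
  byte[7]=0xFD cont=1 payload=0x7D=125: acc |= 125<<7 -> acc=16032 shift=14
  byte[8]=0x0C cont=0 payload=0x0C=12: acc |= 12<<14 -> acc=212640 shift=21 [end]
Varint 3: bytes[6:9] = A0 FD 0C -> value 212640 (3 byte(s))
  byte[9]=0xC9 cont=1 payload=0x49=73: acc |= 73<<0 -> acc=73 shift=7
  byte[10]=0xBB cont=1 payload=0x3B=59: acc |= 59<<7 -> acc=7625 shift=14
  byte[11]=0xA0 cont=1 payload=0x20=32: acc |= 32<<14 -> acc=531913 shift=21
  byte[12]=0x16 cont=0 payload=0x16=22: acc |= 22<<21 -> acc=46669257 shift=28 [end]
Varint 4: bytes[9:13] = C9 BB A0 16 -> value 46669257 (4 byte(s))
  byte[13]=0xF2 cont=1 payload=0x72=114: acc |= 114<<0 -> acc=114 shift=7
  byte[14]=0x47 cont=0 payload=0x47=71: acc |= 71<<7 -> acc=9202 shift=14 [end]
Varint 5: bytes[13:15] = F2 47 -> value 9202 (2 byte(s))

Answer: 819251 1831620 212640 46669257 9202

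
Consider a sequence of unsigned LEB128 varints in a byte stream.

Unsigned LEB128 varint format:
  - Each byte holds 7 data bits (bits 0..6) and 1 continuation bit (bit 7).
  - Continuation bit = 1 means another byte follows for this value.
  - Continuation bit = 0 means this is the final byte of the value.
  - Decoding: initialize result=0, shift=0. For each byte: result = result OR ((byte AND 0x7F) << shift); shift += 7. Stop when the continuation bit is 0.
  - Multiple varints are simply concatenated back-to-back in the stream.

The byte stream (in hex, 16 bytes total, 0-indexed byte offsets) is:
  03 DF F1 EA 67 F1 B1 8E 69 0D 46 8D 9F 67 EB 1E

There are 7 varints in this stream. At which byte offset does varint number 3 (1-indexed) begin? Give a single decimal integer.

  byte[0]=0x03 cont=0 payload=0x03=3: acc |= 3<<0 -> acc=3 shift=7 [end]
Varint 1: bytes[0:1] = 03 -> value 3 (1 byte(s))
  byte[1]=0xDF cont=1 payload=0x5F=95: acc |= 95<<0 -> acc=95 shift=7
  byte[2]=0xF1 cont=1 payload=0x71=113: acc |= 113<<7 -> acc=14559 shift=14
  byte[3]=0xEA cont=1 payload=0x6A=106: acc |= 106<<14 -> acc=1751263 shift=21
  byte[4]=0x67 cont=0 payload=0x67=103: acc |= 103<<21 -> acc=217757919 shift=28 [end]
Varint 2: bytes[1:5] = DF F1 EA 67 -> value 217757919 (4 byte(s))
  byte[5]=0xF1 cont=1 payload=0x71=113: acc |= 113<<0 -> acc=113 shift=7
  byte[6]=0xB1 cont=1 payload=0x31=49: acc |= 49<<7 -> acc=6385 shift=14
  byte[7]=0x8E cont=1 payload=0x0E=14: acc |= 14<<14 -> acc=235761 shift=21
  byte[8]=0x69 cont=0 payload=0x69=105: acc |= 105<<21 -> acc=220436721 shift=28 [end]
Varint 3: bytes[5:9] = F1 B1 8E 69 -> value 220436721 (4 byte(s))
  byte[9]=0x0D cont=0 payload=0x0D=13: acc |= 13<<0 -> acc=13 shift=7 [end]
Varint 4: bytes[9:10] = 0D -> value 13 (1 byte(s))
  byte[10]=0x46 cont=0 payload=0x46=70: acc |= 70<<0 -> acc=70 shift=7 [end]
Varint 5: bytes[10:11] = 46 -> value 70 (1 byte(s))
  byte[11]=0x8D cont=1 payload=0x0D=13: acc |= 13<<0 -> acc=13 shift=7
  byte[12]=0x9F cont=1 payload=0x1F=31: acc |= 31<<7 -> acc=3981 shift=14
  byte[13]=0x67 cont=0 payload=0x67=103: acc |= 103<<14 -> acc=1691533 shift=21 [end]
Varint 6: bytes[11:14] = 8D 9F 67 -> value 1691533 (3 byte(s))
  byte[14]=0xEB cont=1 payload=0x6B=107: acc |= 107<<0 -> acc=107 shift=7
  byte[15]=0x1E cont=0 payload=0x1E=30: acc |= 30<<7 -> acc=3947 shift=14 [end]
Varint 7: bytes[14:16] = EB 1E -> value 3947 (2 byte(s))

Answer: 5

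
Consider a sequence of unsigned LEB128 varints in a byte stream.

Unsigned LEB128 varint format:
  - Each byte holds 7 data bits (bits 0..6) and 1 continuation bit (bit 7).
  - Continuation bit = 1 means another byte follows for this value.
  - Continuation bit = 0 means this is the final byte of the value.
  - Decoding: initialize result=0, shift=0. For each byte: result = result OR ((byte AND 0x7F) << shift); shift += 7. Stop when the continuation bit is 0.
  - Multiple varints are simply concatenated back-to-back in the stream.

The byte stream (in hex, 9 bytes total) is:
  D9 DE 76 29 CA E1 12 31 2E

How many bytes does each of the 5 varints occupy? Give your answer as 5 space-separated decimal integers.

Answer: 3 1 3 1 1

Derivation:
  byte[0]=0xD9 cont=1 payload=0x59=89: acc |= 89<<0 -> acc=89 shift=7
  byte[1]=0xDE cont=1 payload=0x5E=94: acc |= 94<<7 -> acc=12121 shift=14
  byte[2]=0x76 cont=0 payload=0x76=118: acc |= 118<<14 -> acc=1945433 shift=21 [end]
Varint 1: bytes[0:3] = D9 DE 76 -> value 1945433 (3 byte(s))
  byte[3]=0x29 cont=0 payload=0x29=41: acc |= 41<<0 -> acc=41 shift=7 [end]
Varint 2: bytes[3:4] = 29 -> value 41 (1 byte(s))
  byte[4]=0xCA cont=1 payload=0x4A=74: acc |= 74<<0 -> acc=74 shift=7
  byte[5]=0xE1 cont=1 payload=0x61=97: acc |= 97<<7 -> acc=12490 shift=14
  byte[6]=0x12 cont=0 payload=0x12=18: acc |= 18<<14 -> acc=307402 shift=21 [end]
Varint 3: bytes[4:7] = CA E1 12 -> value 307402 (3 byte(s))
  byte[7]=0x31 cont=0 payload=0x31=49: acc |= 49<<0 -> acc=49 shift=7 [end]
Varint 4: bytes[7:8] = 31 -> value 49 (1 byte(s))
  byte[8]=0x2E cont=0 payload=0x2E=46: acc |= 46<<0 -> acc=46 shift=7 [end]
Varint 5: bytes[8:9] = 2E -> value 46 (1 byte(s))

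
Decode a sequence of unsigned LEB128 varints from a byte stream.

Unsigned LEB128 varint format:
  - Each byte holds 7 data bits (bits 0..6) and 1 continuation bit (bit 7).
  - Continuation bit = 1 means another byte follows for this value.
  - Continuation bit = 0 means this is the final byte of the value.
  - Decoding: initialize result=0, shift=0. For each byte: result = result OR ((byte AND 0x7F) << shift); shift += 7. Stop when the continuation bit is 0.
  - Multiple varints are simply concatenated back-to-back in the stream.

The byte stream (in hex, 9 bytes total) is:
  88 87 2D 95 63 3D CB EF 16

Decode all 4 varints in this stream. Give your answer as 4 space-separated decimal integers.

  byte[0]=0x88 cont=1 payload=0x08=8: acc |= 8<<0 -> acc=8 shift=7
  byte[1]=0x87 cont=1 payload=0x07=7: acc |= 7<<7 -> acc=904 shift=14
  byte[2]=0x2D cont=0 payload=0x2D=45: acc |= 45<<14 -> acc=738184 shift=21 [end]
Varint 1: bytes[0:3] = 88 87 2D -> value 738184 (3 byte(s))
  byte[3]=0x95 cont=1 payload=0x15=21: acc |= 21<<0 -> acc=21 shift=7
  byte[4]=0x63 cont=0 payload=0x63=99: acc |= 99<<7 -> acc=12693 shift=14 [end]
Varint 2: bytes[3:5] = 95 63 -> value 12693 (2 byte(s))
  byte[5]=0x3D cont=0 payload=0x3D=61: acc |= 61<<0 -> acc=61 shift=7 [end]
Varint 3: bytes[5:6] = 3D -> value 61 (1 byte(s))
  byte[6]=0xCB cont=1 payload=0x4B=75: acc |= 75<<0 -> acc=75 shift=7
  byte[7]=0xEF cont=1 payload=0x6F=111: acc |= 111<<7 -> acc=14283 shift=14
  byte[8]=0x16 cont=0 payload=0x16=22: acc |= 22<<14 -> acc=374731 shift=21 [end]
Varint 4: bytes[6:9] = CB EF 16 -> value 374731 (3 byte(s))

Answer: 738184 12693 61 374731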